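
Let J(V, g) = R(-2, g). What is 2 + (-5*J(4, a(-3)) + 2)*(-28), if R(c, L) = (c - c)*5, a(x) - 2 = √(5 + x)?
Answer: -54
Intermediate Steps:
a(x) = 2 + √(5 + x)
R(c, L) = 0 (R(c, L) = 0*5 = 0)
J(V, g) = 0
2 + (-5*J(4, a(-3)) + 2)*(-28) = 2 + (-5*0 + 2)*(-28) = 2 + (0 + 2)*(-28) = 2 + 2*(-28) = 2 - 56 = -54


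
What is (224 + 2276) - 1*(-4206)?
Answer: 6706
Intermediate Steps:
(224 + 2276) - 1*(-4206) = 2500 + 4206 = 6706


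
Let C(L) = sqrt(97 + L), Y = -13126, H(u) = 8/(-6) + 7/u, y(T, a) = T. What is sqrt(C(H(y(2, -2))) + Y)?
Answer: sqrt(-472536 + 6*sqrt(3570))/6 ≈ 114.53*I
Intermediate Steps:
H(u) = -4/3 + 7/u (H(u) = 8*(-1/6) + 7/u = -4/3 + 7/u)
sqrt(C(H(y(2, -2))) + Y) = sqrt(sqrt(97 + (-4/3 + 7/2)) - 13126) = sqrt(sqrt(97 + 13/6) - 13126) = sqrt(sqrt(595/6) - 13126) = sqrt(sqrt(3570)/6 - 13126) = sqrt(-13126 + sqrt(3570)/6)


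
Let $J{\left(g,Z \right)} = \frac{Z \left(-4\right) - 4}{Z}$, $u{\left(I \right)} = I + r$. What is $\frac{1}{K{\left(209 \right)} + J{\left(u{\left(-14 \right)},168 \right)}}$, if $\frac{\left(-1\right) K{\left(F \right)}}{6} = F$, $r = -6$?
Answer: $- \frac{42}{52837} \approx -0.0007949$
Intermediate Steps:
$K{\left(F \right)} = - 6 F$
$u{\left(I \right)} = -6 + I$ ($u{\left(I \right)} = I - 6 = -6 + I$)
$J{\left(g,Z \right)} = \frac{-4 - 4 Z}{Z}$ ($J{\left(g,Z \right)} = \frac{- 4 Z - 4}{Z} = \frac{-4 - 4 Z}{Z}$)
$\frac{1}{K{\left(209 \right)} + J{\left(u{\left(-14 \right)},168 \right)}} = \frac{1}{\left(-6\right) 209 - \left(4 + \frac{4}{168}\right)} = \frac{1}{-1254 - \frac{169}{42}} = \frac{1}{- \frac{52837}{42}} = - \frac{42}{52837}$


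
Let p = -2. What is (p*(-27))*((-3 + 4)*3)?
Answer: 162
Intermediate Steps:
(p*(-27))*((-3 + 4)*3) = (-2*(-27))*((-3 + 4)*3) = 54*(1*3) = 54*3 = 162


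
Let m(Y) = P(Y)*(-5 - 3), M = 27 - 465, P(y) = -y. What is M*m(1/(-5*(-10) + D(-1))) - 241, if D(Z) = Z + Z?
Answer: -314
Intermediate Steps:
D(Z) = 2*Z
M = -438
m(Y) = 8*Y (m(Y) = (-Y)*(-5 - 3) = -Y*(-8) = 8*Y)
M*m(1/(-5*(-10) + D(-1))) - 241 = -3504/(-5*(-10) + 2*(-1)) - 241 = -3504/(50 - 2) - 241 = -3504/48 - 241 = -438*1/6 - 241 = -73 - 241 = -314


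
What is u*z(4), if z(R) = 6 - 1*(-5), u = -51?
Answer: -561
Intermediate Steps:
z(R) = 11 (z(R) = 6 + 5 = 11)
u*z(4) = -51*11 = -561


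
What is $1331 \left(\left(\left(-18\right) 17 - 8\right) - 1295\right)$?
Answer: $-2141579$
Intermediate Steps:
$1331 \left(\left(\left(-18\right) 17 - 8\right) - 1295\right) = 1331 \left(\left(-306 - 8\right) - 1295\right) = 1331 \left(-314 - 1295\right) = 1331 \left(-1609\right) = -2141579$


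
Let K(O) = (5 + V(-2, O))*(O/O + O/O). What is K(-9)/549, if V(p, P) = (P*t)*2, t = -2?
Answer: 82/549 ≈ 0.14936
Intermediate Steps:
V(p, P) = -4*P (V(p, P) = (P*(-2))*2 = -2*P*2 = -4*P)
K(O) = 10 - 8*O (K(O) = (5 - 4*O)*(O/O + O/O) = (5 - 4*O)*(1 + 1) = (5 - 4*O)*2 = 10 - 8*O)
K(-9)/549 = (10 - 8*(-9))/549 = (10 + 72)*(1/549) = 82*(1/549) = 82/549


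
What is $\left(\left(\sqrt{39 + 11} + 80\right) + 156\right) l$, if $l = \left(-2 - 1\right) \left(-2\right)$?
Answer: $1416 + 30 \sqrt{2} \approx 1458.4$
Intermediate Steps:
$l = 6$ ($l = \left(-3\right) \left(-2\right) = 6$)
$\left(\left(\sqrt{39 + 11} + 80\right) + 156\right) l = \left(\left(\sqrt{39 + 11} + 80\right) + 156\right) 6 = \left(\left(\sqrt{50} + 80\right) + 156\right) 6 = \left(\left(5 \sqrt{2} + 80\right) + 156\right) 6 = \left(\left(80 + 5 \sqrt{2}\right) + 156\right) 6 = \left(236 + 5 \sqrt{2}\right) 6 = 1416 + 30 \sqrt{2}$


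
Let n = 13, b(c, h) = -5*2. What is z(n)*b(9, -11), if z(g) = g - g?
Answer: 0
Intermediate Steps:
b(c, h) = -10
z(g) = 0
z(n)*b(9, -11) = 0*(-10) = 0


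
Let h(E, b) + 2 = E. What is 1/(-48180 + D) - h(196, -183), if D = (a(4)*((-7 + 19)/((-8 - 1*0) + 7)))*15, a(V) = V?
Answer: -9486601/48900 ≈ -194.00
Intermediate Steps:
h(E, b) = -2 + E
D = -720 (D = (4*((-7 + 19)/((-8 - 1*0) + 7)))*15 = (4*(12/((-8 + 0) + 7)))*15 = (4*(12/(-8 + 7)))*15 = (4*(12/(-1)))*15 = (4*(12*(-1)))*15 = (4*(-12))*15 = -48*15 = -720)
1/(-48180 + D) - h(196, -183) = 1/(-48180 - 720) - (-2 + 196) = 1/(-48900) - 1*194 = -1/48900 - 194 = -9486601/48900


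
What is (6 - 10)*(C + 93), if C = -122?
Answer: 116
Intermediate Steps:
(6 - 10)*(C + 93) = (6 - 10)*(-122 + 93) = -4*(-29) = 116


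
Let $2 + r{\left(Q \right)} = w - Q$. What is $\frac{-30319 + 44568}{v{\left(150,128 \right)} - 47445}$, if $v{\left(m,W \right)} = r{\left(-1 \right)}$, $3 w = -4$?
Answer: $- \frac{42747}{142342} \approx -0.30031$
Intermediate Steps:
$w = - \frac{4}{3}$ ($w = \frac{1}{3} \left(-4\right) = - \frac{4}{3} \approx -1.3333$)
$r{\left(Q \right)} = - \frac{10}{3} - Q$ ($r{\left(Q \right)} = -2 - \left(\frac{4}{3} + Q\right) = - \frac{10}{3} - Q$)
$v{\left(m,W \right)} = - \frac{7}{3}$ ($v{\left(m,W \right)} = - \frac{10}{3} - -1 = - \frac{10}{3} + 1 = - \frac{7}{3}$)
$\frac{-30319 + 44568}{v{\left(150,128 \right)} - 47445} = \frac{-30319 + 44568}{- \frac{7}{3} - 47445} = \frac{14249}{- \frac{142342}{3}} = 14249 \left(- \frac{3}{142342}\right) = - \frac{42747}{142342}$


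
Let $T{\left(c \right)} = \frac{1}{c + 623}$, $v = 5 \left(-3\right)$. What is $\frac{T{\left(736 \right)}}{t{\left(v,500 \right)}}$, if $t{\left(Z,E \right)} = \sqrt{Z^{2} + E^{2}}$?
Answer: $\frac{\sqrt{10009}}{68011155} \approx 1.471 \cdot 10^{-6}$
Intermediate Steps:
$v = -15$
$t{\left(Z,E \right)} = \sqrt{E^{2} + Z^{2}}$
$T{\left(c \right)} = \frac{1}{623 + c}$
$\frac{T{\left(736 \right)}}{t{\left(v,500 \right)}} = \frac{1}{\left(623 + 736\right) \sqrt{500^{2} + \left(-15\right)^{2}}} = \frac{1}{1359 \sqrt{250000 + 225}} = \frac{1}{1359 \sqrt{250225}} = \frac{1}{1359 \cdot 5 \sqrt{10009}} = \frac{\frac{1}{50045} \sqrt{10009}}{1359} = \frac{\sqrt{10009}}{68011155}$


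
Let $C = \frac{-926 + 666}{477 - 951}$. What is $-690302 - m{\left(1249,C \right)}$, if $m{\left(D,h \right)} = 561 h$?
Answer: $- \frac{54558168}{79} \approx -6.9061 \cdot 10^{5}$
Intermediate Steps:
$C = \frac{130}{237}$ ($C = - \frac{260}{-474} = \left(-260\right) \left(- \frac{1}{474}\right) = \frac{130}{237} \approx 0.54852$)
$-690302 - m{\left(1249,C \right)} = -690302 - 561 \cdot \frac{130}{237} = -690302 - \frac{24310}{79} = - \frac{54558168}{79}$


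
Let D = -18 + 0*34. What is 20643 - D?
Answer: 20661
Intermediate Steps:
D = -18 (D = -18 + 0 = -18)
20643 - D = 20643 - 1*(-18) = 20643 + 18 = 20661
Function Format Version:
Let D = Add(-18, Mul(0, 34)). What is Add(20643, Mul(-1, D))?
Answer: 20661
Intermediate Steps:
D = -18 (D = Add(-18, 0) = -18)
Add(20643, Mul(-1, D)) = Add(20643, Mul(-1, -18)) = Add(20643, 18) = 20661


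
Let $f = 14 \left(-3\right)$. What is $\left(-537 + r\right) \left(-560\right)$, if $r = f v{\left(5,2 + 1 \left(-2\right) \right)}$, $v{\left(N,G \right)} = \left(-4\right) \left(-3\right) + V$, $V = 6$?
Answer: $724080$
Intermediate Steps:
$v{\left(N,G \right)} = 18$ ($v{\left(N,G \right)} = \left(-4\right) \left(-3\right) + 6 = 12 + 6 = 18$)
$f = -42$
$r = -756$ ($r = \left(-42\right) 18 = -756$)
$\left(-537 + r\right) \left(-560\right) = \left(-537 - 756\right) \left(-560\right) = \left(-1293\right) \left(-560\right) = 724080$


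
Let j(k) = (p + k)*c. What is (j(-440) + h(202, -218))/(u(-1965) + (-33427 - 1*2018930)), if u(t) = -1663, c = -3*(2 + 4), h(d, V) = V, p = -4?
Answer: -3887/1027010 ≈ -0.0037848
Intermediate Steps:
c = -18 (c = -3*6 = -18)
j(k) = 72 - 18*k (j(k) = (-4 + k)*(-18) = 72 - 18*k)
(j(-440) + h(202, -218))/(u(-1965) + (-33427 - 1*2018930)) = ((72 - 18*(-440)) - 218)/(-1663 + (-33427 - 1*2018930)) = ((72 + 7920) - 218)/(-1663 + (-33427 - 2018930)) = (7992 - 218)/(-1663 - 2052357) = 7774/(-2054020) = 7774*(-1/2054020) = -3887/1027010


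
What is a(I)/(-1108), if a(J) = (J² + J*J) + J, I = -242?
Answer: -58443/554 ≈ -105.49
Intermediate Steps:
a(J) = J + 2*J² (a(J) = (J² + J²) + J = 2*J² + J = J + 2*J²)
a(I)/(-1108) = -242*(1 + 2*(-242))/(-1108) = -242*(1 - 484)*(-1/1108) = -242*(-483)*(-1/1108) = 116886*(-1/1108) = -58443/554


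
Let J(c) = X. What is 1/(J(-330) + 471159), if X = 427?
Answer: 1/471586 ≈ 2.1205e-6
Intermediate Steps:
J(c) = 427
1/(J(-330) + 471159) = 1/(427 + 471159) = 1/471586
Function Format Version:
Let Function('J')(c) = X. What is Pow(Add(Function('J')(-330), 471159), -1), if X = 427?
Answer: Rational(1, 471586) ≈ 2.1205e-6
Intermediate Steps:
Function('J')(c) = 427
Pow(Add(Function('J')(-330), 471159), -1) = Pow(Add(427, 471159), -1) = Pow(471586, -1) = Rational(1, 471586)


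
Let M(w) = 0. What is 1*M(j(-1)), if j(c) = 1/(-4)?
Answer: 0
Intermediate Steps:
j(c) = -1/4 (j(c) = 1*(-1/4) = -1/4)
1*M(j(-1)) = 1*0 = 0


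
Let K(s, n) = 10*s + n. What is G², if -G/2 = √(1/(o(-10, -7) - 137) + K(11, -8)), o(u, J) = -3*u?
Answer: 43652/107 ≈ 407.96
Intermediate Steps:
K(s, n) = n + 10*s
G = -2*√1167691/107 (G = -2*√(1/(-3*(-10) - 137) + (-8 + 10*11)) = -2*√(1/(30 - 137) + (-8 + 110)) = -2*√(1/(-107) + 102) = -2*√(-1/107 + 102) = -2*√1167691/107 ≈ -20.198)
G² = (-2*√1167691/107)² = 43652/107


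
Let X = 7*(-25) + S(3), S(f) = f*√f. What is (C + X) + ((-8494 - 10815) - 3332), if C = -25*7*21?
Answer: -26491 + 3*√3 ≈ -26486.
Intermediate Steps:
S(f) = f^(3/2)
C = -3675 (C = -175*21 = -3675)
X = -175 + 3*√3 (X = 7*(-25) + 3^(3/2) = -175 + 3*√3 ≈ -169.80)
(C + X) + ((-8494 - 10815) - 3332) = (-3675 + (-175 + 3*√3)) + ((-8494 - 10815) - 3332) = (-3850 + 3*√3) + (-19309 - 3332) = (-3850 + 3*√3) - 22641 = -26491 + 3*√3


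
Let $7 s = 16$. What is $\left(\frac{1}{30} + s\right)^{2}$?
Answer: $\frac{237169}{44100} \approx 5.378$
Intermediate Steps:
$s = \frac{16}{7}$ ($s = \frac{1}{7} \cdot 16 = \frac{16}{7} \approx 2.2857$)
$\left(\frac{1}{30} + s\right)^{2} = \left(\frac{1}{30} + \frac{16}{7}\right)^{2} = \left(\frac{487}{210}\right)^{2} = \frac{237169}{44100}$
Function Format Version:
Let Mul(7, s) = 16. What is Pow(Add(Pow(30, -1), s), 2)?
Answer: Rational(237169, 44100) ≈ 5.3780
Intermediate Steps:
s = Rational(16, 7) (s = Mul(Rational(1, 7), 16) = Rational(16, 7) ≈ 2.2857)
Pow(Add(Pow(30, -1), s), 2) = Pow(Add(Pow(30, -1), Rational(16, 7)), 2) = Pow(Add(Rational(1, 30), Rational(16, 7)), 2) = Pow(Rational(487, 210), 2) = Rational(237169, 44100)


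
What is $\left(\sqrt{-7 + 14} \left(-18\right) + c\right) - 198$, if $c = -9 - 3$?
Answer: $-210 - 18 \sqrt{7} \approx -257.62$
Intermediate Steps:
$c = -12$
$\left(\sqrt{-7 + 14} \left(-18\right) + c\right) - 198 = \left(\sqrt{-7 + 14} \left(-18\right) - 12\right) - 198 = \left(\sqrt{7} \left(-18\right) - 12\right) - 198 = \left(- 18 \sqrt{7} - 12\right) - 198 = \left(-12 - 18 \sqrt{7}\right) - 198 = -210 - 18 \sqrt{7}$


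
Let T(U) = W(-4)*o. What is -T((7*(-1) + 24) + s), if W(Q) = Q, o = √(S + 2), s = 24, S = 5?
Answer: 4*√7 ≈ 10.583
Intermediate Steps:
o = √7 (o = √(5 + 2) = √7 ≈ 2.6458)
T(U) = -4*√7
-T((7*(-1) + 24) + s) = -(-4)*√7 = 4*√7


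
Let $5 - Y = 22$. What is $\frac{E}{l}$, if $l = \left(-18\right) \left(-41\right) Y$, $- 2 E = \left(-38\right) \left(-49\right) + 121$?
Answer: $\frac{661}{8364} \approx 0.079029$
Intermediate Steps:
$E = - \frac{1983}{2}$ ($E = - \frac{\left(-38\right) \left(-49\right) + 121}{2} = - \frac{1862 + 121}{2} = \left(- \frac{1}{2}\right) 1983 = - \frac{1983}{2} \approx -991.5$)
$Y = -17$ ($Y = 5 - 22 = -17$)
$l = -12546$ ($l = \left(-18\right) \left(-41\right) \left(-17\right) = 738 \left(-17\right) = -12546$)
$\frac{E}{l} = - \frac{1983}{2 \left(-12546\right)} = \left(- \frac{1983}{2}\right) \left(- \frac{1}{12546}\right) = \frac{661}{8364}$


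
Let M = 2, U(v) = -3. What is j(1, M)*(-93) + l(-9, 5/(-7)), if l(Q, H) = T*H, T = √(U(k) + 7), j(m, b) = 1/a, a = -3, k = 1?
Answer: 207/7 ≈ 29.571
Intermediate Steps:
j(m, b) = -⅓ (j(m, b) = 1/(-3) = -⅓)
T = 2 (T = √(-3 + 7) = √4 = 2)
l(Q, H) = 2*H
j(1, M)*(-93) + l(-9, 5/(-7)) = -⅓*(-93) + 2*(5/(-7)) = 31 + 2*(5*(-⅐)) = 31 + 2*(-5/7) = 31 - 10/7 = 207/7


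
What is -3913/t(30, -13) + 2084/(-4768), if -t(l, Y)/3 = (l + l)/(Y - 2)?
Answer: -1167637/3576 ≈ -326.52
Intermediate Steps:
t(l, Y) = -6*l/(-2 + Y) (t(l, Y) = -3*(l + l)/(Y - 2) = -3*2*l/(-2 + Y) = -6*l/(-2 + Y))
-3913/t(30, -13) + 2084/(-4768) = -3913/((-6*30/(-2 - 13))) + 2084/(-4768) = -3913/((-6*30/(-15))) + 2084*(-1/4768) = -3913/((-6*30*(-1/15))) - 521/1192 = -3913/12 - 521/1192 = -1167637/3576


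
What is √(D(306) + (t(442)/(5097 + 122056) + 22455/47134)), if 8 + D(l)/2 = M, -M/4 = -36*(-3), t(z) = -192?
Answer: I*√31591486124678285935246/5993229502 ≈ 29.657*I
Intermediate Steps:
M = -432 (M = -(-144)*(-3) = -4*108 = -432)
D(l) = -880 (D(l) = -16 + 2*(-432) = -16 - 864 = -880)
√(D(306) + (t(442)/(5097 + 122056) + 22455/47134)) = √(-880 + (-192/(5097 + 122056) + 22455/47134)) = √(-880 + (-192/127153 + 22455*(1/47134))) = √(-880 + (-192*1/127153 + 22455/47134)) = √(-880 + (-192/127153 + 22455/47134)) = √(-880 + 2846170887/5993229502) = √(-5271195790873/5993229502) = I*√31591486124678285935246/5993229502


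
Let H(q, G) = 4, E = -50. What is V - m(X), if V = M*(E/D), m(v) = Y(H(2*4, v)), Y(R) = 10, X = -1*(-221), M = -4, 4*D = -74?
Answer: -770/37 ≈ -20.811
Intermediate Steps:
D = -37/2 (D = (¼)*(-74) = -37/2 ≈ -18.500)
X = 221
m(v) = 10
V = -400/37 (V = -(-200)/(-37/2) = -(-200)*(-2)/37 = -4*100/37 = -400/37 ≈ -10.811)
V - m(X) = -400/37 - 1*10 = -400/37 - 10 = -770/37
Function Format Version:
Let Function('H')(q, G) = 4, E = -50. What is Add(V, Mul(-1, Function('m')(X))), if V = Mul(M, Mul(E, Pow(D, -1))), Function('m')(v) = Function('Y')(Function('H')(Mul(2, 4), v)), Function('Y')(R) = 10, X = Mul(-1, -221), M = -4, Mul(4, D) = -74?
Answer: Rational(-770, 37) ≈ -20.811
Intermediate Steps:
D = Rational(-37, 2) (D = Mul(Rational(1, 4), -74) = Rational(-37, 2) ≈ -18.500)
X = 221
Function('m')(v) = 10
V = Rational(-400, 37) (V = Mul(-4, Mul(-50, Pow(Rational(-37, 2), -1))) = Mul(-4, Mul(-50, Rational(-2, 37))) = Mul(-4, Rational(100, 37)) = Rational(-400, 37) ≈ -10.811)
Add(V, Mul(-1, Function('m')(X))) = Add(Rational(-400, 37), Mul(-1, 10)) = Add(Rational(-400, 37), -10) = Rational(-770, 37)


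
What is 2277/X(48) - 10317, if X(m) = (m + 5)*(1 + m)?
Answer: -26790972/2597 ≈ -10316.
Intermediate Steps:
X(m) = (1 + m)*(5 + m) (X(m) = (5 + m)*(1 + m) = (1 + m)*(5 + m))
2277/X(48) - 10317 = 2277/(5 + 48**2 + 6*48) - 10317 = 2277/(5 + 2304 + 288) - 10317 = 2277/2597 - 10317 = -26790972/2597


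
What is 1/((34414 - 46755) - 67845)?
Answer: -1/80186 ≈ -1.2471e-5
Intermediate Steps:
1/((34414 - 46755) - 67845) = 1/(-12341 - 67845) = 1/(-80186) = -1/80186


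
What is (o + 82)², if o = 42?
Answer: 15376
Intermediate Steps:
(o + 82)² = (42 + 82)² = 124² = 15376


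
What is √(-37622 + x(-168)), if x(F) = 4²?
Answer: I*√37606 ≈ 193.92*I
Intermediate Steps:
x(F) = 16
√(-37622 + x(-168)) = √(-37622 + 16) = √(-37606) = I*√37606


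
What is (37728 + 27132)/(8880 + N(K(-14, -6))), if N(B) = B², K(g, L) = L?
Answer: 5405/743 ≈ 7.2746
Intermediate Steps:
(37728 + 27132)/(8880 + N(K(-14, -6))) = (37728 + 27132)/(8880 + (-6)²) = 64860/(8880 + 36) = 64860/8916 = 64860*(1/8916) = 5405/743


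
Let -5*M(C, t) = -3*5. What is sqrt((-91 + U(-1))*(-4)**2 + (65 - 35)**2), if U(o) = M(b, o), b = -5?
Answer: 2*I*sqrt(127) ≈ 22.539*I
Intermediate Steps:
M(C, t) = 3 (M(C, t) = -(-3)*5/5 = -1/5*(-15) = 3)
U(o) = 3
sqrt((-91 + U(-1))*(-4)**2 + (65 - 35)**2) = sqrt((-91 + 3)*(-4)**2 + (65 - 35)**2) = sqrt(-88*16 + 30**2) = sqrt(-1408 + 900) = sqrt(-508) = 2*I*sqrt(127)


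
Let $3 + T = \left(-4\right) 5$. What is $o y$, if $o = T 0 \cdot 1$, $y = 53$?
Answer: $0$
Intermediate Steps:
$T = -23$ ($T = -3 - 20 = -23$)
$o = 0$ ($o = \left(-23\right) 0 \cdot 1 = 0 \cdot 1 = 0$)
$o y = 0 \cdot 53 = 0$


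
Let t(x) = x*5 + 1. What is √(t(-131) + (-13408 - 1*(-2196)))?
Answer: I*√11866 ≈ 108.93*I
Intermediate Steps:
t(x) = 1 + 5*x (t(x) = 5*x + 1 = 1 + 5*x)
√(t(-131) + (-13408 - 1*(-2196))) = √((1 + 5*(-131)) + (-13408 - 1*(-2196))) = √((1 - 655) + (-13408 + 2196)) = √(-654 - 11212) = √(-11866) = I*√11866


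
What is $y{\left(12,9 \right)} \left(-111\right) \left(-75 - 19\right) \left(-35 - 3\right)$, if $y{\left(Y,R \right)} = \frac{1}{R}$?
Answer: $- \frac{132164}{3} \approx -44055.0$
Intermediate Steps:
$y{\left(12,9 \right)} \left(-111\right) \left(-75 - 19\right) \left(-35 - 3\right) = \frac{1}{9} \left(-111\right) \left(-75 - 19\right) \left(-35 - 3\right) = \frac{1}{9} \left(-111\right) \left(\left(-94\right) \left(-38\right)\right) = \left(- \frac{37}{3}\right) 3572 = - \frac{132164}{3}$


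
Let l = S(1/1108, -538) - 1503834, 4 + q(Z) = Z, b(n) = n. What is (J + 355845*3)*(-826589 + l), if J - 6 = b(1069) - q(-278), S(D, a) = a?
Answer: -2491545565212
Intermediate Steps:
q(Z) = -4 + Z
l = -1504372 (l = -538 - 1503834 = -1504372)
J = 1357 (J = 6 + (1069 - (-4 - 278)) = 6 + (1069 - 1*(-282)) = 6 + (1069 + 282) = 6 + 1351 = 1357)
(J + 355845*3)*(-826589 + l) = (1357 + 355845*3)*(-826589 - 1504372) = (1357 + 1067535)*(-2330961) = 1068892*(-2330961) = -2491545565212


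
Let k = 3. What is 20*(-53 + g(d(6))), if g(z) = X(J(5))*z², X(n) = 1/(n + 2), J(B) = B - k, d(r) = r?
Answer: -880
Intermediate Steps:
J(B) = -3 + B (J(B) = B - 1*3 = B - 3 = -3 + B)
X(n) = 1/(2 + n)
g(z) = z²/4 (g(z) = z²/(2 + (-3 + 5)) = z²/(2 + 2) = z²/4)
20*(-53 + g(d(6))) = 20*(-53 + (¼)*6²) = 20*(-53 + (¼)*36) = 20*(-53 + 9) = 20*(-44) = -880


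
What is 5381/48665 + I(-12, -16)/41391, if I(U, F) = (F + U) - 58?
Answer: 218539781/2014293015 ≈ 0.10849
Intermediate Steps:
I(U, F) = -58 + F + U
5381/48665 + I(-12, -16)/41391 = 5381/48665 + (-58 - 16 - 12)/41391 = 5381*(1/48665) - 86*1/41391 = 5381/48665 - 86/41391 = 218539781/2014293015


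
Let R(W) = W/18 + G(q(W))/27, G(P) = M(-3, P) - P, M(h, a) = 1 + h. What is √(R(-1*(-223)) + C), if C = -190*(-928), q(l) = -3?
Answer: √57131706/18 ≈ 419.92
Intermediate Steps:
C = 176320
G(P) = -2 - P (G(P) = (1 - 3) - P = -2 - P)
R(W) = 1/27 + W/18 (R(W) = W/18 + (-2 - 1*(-3))/27 = W*(1/18) + (-2 + 3)*(1/27) = W/18 + 1*(1/27) = W/18 + 1/27 = 1/27 + W/18)
√(R(-1*(-223)) + C) = √((1/27 + (-1*(-223))/18) + 176320) = √((1/27 + (1/18)*223) + 176320) = √((1/27 + 223/18) + 176320) = √(671/54 + 176320) = √(9521951/54) = √57131706/18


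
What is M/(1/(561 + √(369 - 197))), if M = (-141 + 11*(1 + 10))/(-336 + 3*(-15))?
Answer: 3740/127 + 40*√43/381 ≈ 30.137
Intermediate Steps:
M = 20/381 (M = (-141 + 11*11)/(-336 - 45) = (-141 + 121)/(-381) = -20*(-1/381) = 20/381 ≈ 0.052493)
M/(1/(561 + √(369 - 197))) = 20/(381*(1/(561 + √(369 - 197)))) = 20/(381*(1/(561 + √172))) = 20/(381*(1/(561 + 2*√43))) = 20*(561 + 2*√43)/381 = 3740/127 + 40*√43/381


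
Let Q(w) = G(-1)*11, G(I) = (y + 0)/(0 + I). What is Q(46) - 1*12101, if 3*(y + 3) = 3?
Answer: -12079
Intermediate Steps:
y = -2 (y = -3 + (⅓)*3 = -3 + 1 = -2)
G(I) = -2/I (G(I) = (-2 + 0)/(0 + I) = -2/I)
Q(w) = 22 (Q(w) = -2/(-1)*11 = -2*(-1)*11 = 2*11 = 22)
Q(46) - 1*12101 = 22 - 1*12101 = 22 - 12101 = -12079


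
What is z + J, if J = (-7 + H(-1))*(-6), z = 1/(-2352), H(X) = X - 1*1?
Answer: 127007/2352 ≈ 54.000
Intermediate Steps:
H(X) = -1 + X (H(X) = X - 1 = -1 + X)
z = -1/2352 ≈ -0.00042517
J = 54 (J = (-7 + (-1 - 1))*(-6) = (-7 - 2)*(-6) = -9*(-6) = 54)
z + J = -1/2352 + 54 = 127007/2352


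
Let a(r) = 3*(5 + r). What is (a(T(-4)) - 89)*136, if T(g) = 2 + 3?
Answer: -8024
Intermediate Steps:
T(g) = 5
a(r) = 15 + 3*r
(a(T(-4)) - 89)*136 = ((15 + 3*5) - 89)*136 = ((15 + 15) - 89)*136 = (30 - 89)*136 = -59*136 = -8024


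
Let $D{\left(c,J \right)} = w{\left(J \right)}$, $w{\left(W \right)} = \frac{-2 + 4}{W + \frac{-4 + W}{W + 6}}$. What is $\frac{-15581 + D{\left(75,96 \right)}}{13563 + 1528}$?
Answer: $- \frac{38500600}{37289861} \approx -1.0325$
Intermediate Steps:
$w{\left(W \right)} = \frac{2}{W + \frac{-4 + W}{6 + W}}$
$D{\left(c,J \right)} = \frac{2 \left(6 + J\right)}{-4 + J^{2} + 7 J}$
$\frac{-15581 + D{\left(75,96 \right)}}{13563 + 1528} = \frac{-15581 + \frac{2 \left(6 + 96\right)}{-4 + 96^{2} + 7 \cdot 96}}{13563 + 1528} = \frac{-15581 + 2 \frac{1}{-4 + 9216 + 672} \cdot 102}{15091} = \left(-15581 + 2 \cdot \frac{1}{9884} \cdot 102\right) \frac{1}{15091} = \left(-15581 + \frac{51}{2471}\right) \frac{1}{15091} = \left(- \frac{38500600}{2471}\right) \frac{1}{15091} = - \frac{38500600}{37289861}$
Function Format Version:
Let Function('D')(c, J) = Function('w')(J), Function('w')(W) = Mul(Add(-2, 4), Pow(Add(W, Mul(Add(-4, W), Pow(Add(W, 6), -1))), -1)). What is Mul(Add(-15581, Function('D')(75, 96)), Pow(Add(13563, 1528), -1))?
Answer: Rational(-38500600, 37289861) ≈ -1.0325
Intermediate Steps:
Function('w')(W) = Mul(2, Pow(Add(W, Mul(Pow(Add(6, W), -1), Add(-4, W))), -1)) (Function('w')(W) = Mul(2, Pow(Add(W, Mul(Add(-4, W), Pow(Add(6, W), -1))), -1)) = Mul(2, Pow(Add(W, Mul(Pow(Add(6, W), -1), Add(-4, W))), -1)))
Function('D')(c, J) = Mul(2, Pow(Add(-4, Pow(J, 2), Mul(7, J)), -1), Add(6, J))
Mul(Add(-15581, Function('D')(75, 96)), Pow(Add(13563, 1528), -1)) = Mul(Add(-15581, Mul(2, Pow(Add(-4, Pow(96, 2), Mul(7, 96)), -1), Add(6, 96))), Pow(Add(13563, 1528), -1)) = Mul(Add(-15581, Mul(2, Pow(Add(-4, 9216, 672), -1), 102)), Pow(15091, -1)) = Mul(Add(-15581, Mul(2, Pow(9884, -1), 102)), Rational(1, 15091)) = Mul(Add(-15581, Mul(2, Rational(1, 9884), 102)), Rational(1, 15091)) = Mul(Add(-15581, Rational(51, 2471)), Rational(1, 15091)) = Mul(Rational(-38500600, 2471), Rational(1, 15091)) = Rational(-38500600, 37289861)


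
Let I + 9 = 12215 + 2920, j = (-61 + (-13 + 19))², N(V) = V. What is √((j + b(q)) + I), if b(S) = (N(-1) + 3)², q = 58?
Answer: √18155 ≈ 134.74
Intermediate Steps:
b(S) = 4 (b(S) = (-1 + 3)² = 2² = 4)
j = 3025 (j = (-61 + 6)² = (-55)² = 3025)
I = 15126 (I = -9 + (12215 + 2920) = -9 + 15135 = 15126)
√((j + b(q)) + I) = √((3025 + 4) + 15126) = √(3029 + 15126) = √18155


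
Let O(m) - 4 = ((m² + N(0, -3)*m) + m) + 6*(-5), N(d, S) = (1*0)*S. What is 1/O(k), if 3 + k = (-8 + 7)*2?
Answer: -⅙ ≈ -0.16667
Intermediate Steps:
N(d, S) = 0 (N(d, S) = 0*S = 0)
k = -5 (k = -3 + (-8 + 7)*2 = -3 - 1*2 = -3 - 2 = -5)
O(m) = -26 + m + m² (O(m) = 4 + (((m² + 0*m) + m) + 6*(-5)) = 4 + (((m² + 0) + m) - 30) = 4 + ((m² + m) - 30) = 4 + ((m + m²) - 30) = 4 + (-30 + m + m²) = -26 + m + m²)
1/O(k) = 1/(-26 - 5 + (-5)²) = 1/(-26 - 5 + 25) = 1/(-6) = -⅙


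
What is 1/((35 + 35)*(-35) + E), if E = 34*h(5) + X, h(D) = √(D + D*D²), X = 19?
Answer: -11/26061 - 2*√130/338793 ≈ -0.00048940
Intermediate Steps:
h(D) = √(D + D³)
E = 19 + 34*√130 (E = 34*√(5 + 5³) + 19 = 34*√(5 + 125) + 19 = 34*√130 + 19 = 19 + 34*√130 ≈ 406.66)
1/((35 + 35)*(-35) + E) = 1/((35 + 35)*(-35) + (19 + 34*√130)) = 1/(70*(-35) + (19 + 34*√130)) = 1/(-2450 + (19 + 34*√130)) = 1/(-2431 + 34*√130)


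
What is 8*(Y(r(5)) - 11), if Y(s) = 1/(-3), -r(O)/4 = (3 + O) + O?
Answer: -272/3 ≈ -90.667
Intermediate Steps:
r(O) = -12 - 8*O (r(O) = -4*((3 + O) + O) = -4*(3 + 2*O) = -12 - 8*O)
Y(s) = -⅓
8*(Y(r(5)) - 11) = 8*(-⅓ - 11) = 8*(-34/3) = -272/3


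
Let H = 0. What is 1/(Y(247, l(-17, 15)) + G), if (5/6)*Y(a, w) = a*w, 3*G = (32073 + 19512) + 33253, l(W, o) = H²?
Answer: 3/84838 ≈ 3.5362e-5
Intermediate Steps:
l(W, o) = 0 (l(W, o) = 0² = 0)
G = 84838/3 (G = ((32073 + 19512) + 33253)/3 = (51585 + 33253)/3 = (⅓)*84838 = 84838/3 ≈ 28279.)
Y(a, w) = 6*a*w/5 (Y(a, w) = 6*(a*w)/5 = 6*a*w/5)
1/(Y(247, l(-17, 15)) + G) = 1/((6/5)*247*0 + 84838/3) = 1/(0 + 84838/3) = 1/(84838/3) = 3/84838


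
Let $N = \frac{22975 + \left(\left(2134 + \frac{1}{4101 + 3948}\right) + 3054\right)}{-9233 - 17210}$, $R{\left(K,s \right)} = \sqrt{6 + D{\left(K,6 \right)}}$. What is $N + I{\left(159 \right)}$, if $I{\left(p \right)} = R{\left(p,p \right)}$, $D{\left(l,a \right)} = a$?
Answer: $- \frac{226683988}{212839707} + 2 \sqrt{3} \approx 2.3991$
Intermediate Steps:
$R{\left(K,s \right)} = 2 \sqrt{3}$ ($R{\left(K,s \right)} = \sqrt{6 + 6} = \sqrt{12} = 2 \sqrt{3}$)
$I{\left(p \right)} = 2 \sqrt{3}$
$N = - \frac{226683988}{212839707}$ ($N = \frac{22975 + \left(\left(2134 + \frac{1}{8049}\right) + 3054\right)}{-26443} = \left(22975 + \left(\left(2134 + \frac{1}{8049}\right) + 3054\right)\right) \left(- \frac{1}{26443}\right) = \left(22975 + \left(\frac{17176567}{8049} + 3054\right)\right) \left(- \frac{1}{26443}\right) = \left(22975 + \frac{41758213}{8049}\right) \left(- \frac{1}{26443}\right) = \frac{226683988}{8049} \left(- \frac{1}{26443}\right) = - \frac{226683988}{212839707} \approx -1.065$)
$N + I{\left(159 \right)} = - \frac{226683988}{212839707} + 2 \sqrt{3}$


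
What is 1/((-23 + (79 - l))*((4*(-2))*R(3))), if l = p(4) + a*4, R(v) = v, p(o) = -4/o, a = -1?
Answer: -1/1464 ≈ -0.00068306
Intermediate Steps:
l = -5 (l = -4/4 - 1*4 = -4*¼ - 4 = -1 - 4 = -5)
1/((-23 + (79 - l))*((4*(-2))*R(3))) = 1/((-23 + (79 - 1*(-5)))*((4*(-2))*3)) = 1/((-23 + (79 + 5))*(-8*3)) = 1/((-23 + 84)*(-24)) = 1/(61*(-24)) = 1/(-1464) = -1/1464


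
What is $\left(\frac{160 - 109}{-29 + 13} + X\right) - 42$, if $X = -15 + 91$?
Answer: $\frac{493}{16} \approx 30.813$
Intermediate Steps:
$X = 76$
$\left(\frac{160 - 109}{-29 + 13} + X\right) - 42 = \left(\frac{160 - 109}{-29 + 13} + 76\right) - 42 = \left(\frac{51}{-16} + 76\right) - 42 = \left(51 \left(- \frac{1}{16}\right) + 76\right) - 42 = \left(- \frac{51}{16} + 76\right) - 42 = \frac{1165}{16} - 42 = \frac{493}{16}$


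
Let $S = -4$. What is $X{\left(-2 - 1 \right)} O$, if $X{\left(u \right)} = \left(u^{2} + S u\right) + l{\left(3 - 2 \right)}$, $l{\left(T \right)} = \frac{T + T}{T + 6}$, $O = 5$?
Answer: $\frac{745}{7} \approx 106.43$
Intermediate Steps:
$l{\left(T \right)} = \frac{2 T}{6 + T}$
$X{\left(u \right)} = \frac{2}{7} + u^{2} - 4 u$ ($X{\left(u \right)} = \left(u^{2} - 4 u\right) + \frac{2 \left(3 - 2\right)}{6 + \left(3 - 2\right)} = \left(u^{2} - 4 u\right) + 2 \cdot 1 \frac{1}{6 + 1} = \left(u^{2} - 4 u\right) + 2 \cdot 1 \cdot \frac{1}{7} = \left(u^{2} - 4 u\right) + \frac{2}{7} = \frac{2}{7} + u^{2} - 4 u$)
$X{\left(-2 - 1 \right)} O = \left(\frac{2}{7} + \left(-2 - 1\right)^{2} - 4 \left(-2 - 1\right)\right) 5 = \left(\frac{2}{7} + \left(-3\right)^{2} - -12\right) 5 = \left(\frac{2}{7} + 9 + 12\right) 5 = \frac{149}{7} \cdot 5 = \frac{745}{7}$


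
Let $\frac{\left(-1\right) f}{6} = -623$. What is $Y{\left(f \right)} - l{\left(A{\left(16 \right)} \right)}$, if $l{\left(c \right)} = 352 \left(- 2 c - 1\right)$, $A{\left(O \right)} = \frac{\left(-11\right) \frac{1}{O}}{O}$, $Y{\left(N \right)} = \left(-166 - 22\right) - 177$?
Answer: $- \frac{173}{4} \approx -43.25$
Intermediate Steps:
$f = 3738$ ($f = \left(-6\right) \left(-623\right) = 3738$)
$Y{\left(N \right)} = -365$ ($Y{\left(N \right)} = -188 - 177 = -365$)
$A{\left(O \right)} = - \frac{11}{O^{2}}$
$l{\left(c \right)} = -352 - 704 c$ ($l{\left(c \right)} = 352 \left(-1 - 2 c\right) = -352 - 704 c$)
$Y{\left(f \right)} - l{\left(A{\left(16 \right)} \right)} = -365 - \left(-352 - 704 \left(- \frac{11}{256}\right)\right) = -365 - \left(-352 - 704 \left(\left(-11\right) \frac{1}{256}\right)\right) = -365 - \left(-352 - - \frac{121}{4}\right) = -365 - \left(-352 + \frac{121}{4}\right) = -365 - - \frac{1287}{4} = -365 + \frac{1287}{4} = - \frac{173}{4}$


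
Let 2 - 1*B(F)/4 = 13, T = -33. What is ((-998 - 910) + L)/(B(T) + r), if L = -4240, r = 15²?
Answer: -6148/181 ≈ -33.967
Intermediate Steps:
r = 225
B(F) = -44 (B(F) = 8 - 4*13 = 8 - 52 = -44)
((-998 - 910) + L)/(B(T) + r) = ((-998 - 910) - 4240)/(-44 + 225) = (-1908 - 4240)/181 = -6148*1/181 = -6148/181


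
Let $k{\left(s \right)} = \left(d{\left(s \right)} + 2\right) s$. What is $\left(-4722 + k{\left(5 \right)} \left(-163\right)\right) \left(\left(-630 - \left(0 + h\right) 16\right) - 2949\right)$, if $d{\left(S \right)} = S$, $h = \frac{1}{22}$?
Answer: $\frac{410583979}{11} \approx 3.7326 \cdot 10^{7}$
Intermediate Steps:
$h = \frac{1}{22} \approx 0.045455$
$k{\left(s \right)} = s \left(2 + s\right)$ ($k{\left(s \right)} = \left(s + 2\right) s = \left(2 + s\right) s = s \left(2 + s\right)$)
$\left(-4722 + k{\left(5 \right)} \left(-163\right)\right) \left(\left(-630 - \left(0 + h\right) 16\right) - 2949\right) = \left(-4722 + 5 \left(2 + 5\right) \left(-163\right)\right) \left(\left(-630 - \left(0 + \frac{1}{22}\right) 16\right) - 2949\right) = \left(-4722 + 5 \cdot 7 \left(-163\right)\right) \left(\left(-630 - \frac{1}{22} \cdot 16\right) - 2949\right) = \left(-4722 + 35 \left(-163\right)\right) \left(\left(-630 - \frac{8}{11}\right) - 2949\right) = \left(-4722 - 5705\right) \left(\left(-630 - \frac{8}{11}\right) - 2949\right) = - 10427 \left(- \frac{6938}{11} - 2949\right) = \left(-10427\right) \left(- \frac{39377}{11}\right) = \frac{410583979}{11}$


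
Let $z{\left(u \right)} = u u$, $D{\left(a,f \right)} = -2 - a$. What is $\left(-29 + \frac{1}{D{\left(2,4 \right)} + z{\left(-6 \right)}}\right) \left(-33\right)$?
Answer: $\frac{30591}{32} \approx 955.97$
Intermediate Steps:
$z{\left(u \right)} = u^{2}$
$\left(-29 + \frac{1}{D{\left(2,4 \right)} + z{\left(-6 \right)}}\right) \left(-33\right) = \left(-29 + \frac{1}{\left(-2 - 2\right) + \left(-6\right)^{2}}\right) \left(-33\right) = \left(-29 + \frac{1}{\left(-2 - 2\right) + 36}\right) \left(-33\right) = \left(-29 + \frac{1}{-4 + 36}\right) \left(-33\right) = \left(-29 + \frac{1}{32}\right) \left(-33\right) = \left(- \frac{927}{32}\right) \left(-33\right) = \frac{30591}{32}$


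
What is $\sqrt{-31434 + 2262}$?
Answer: $2 i \sqrt{7293} \approx 170.8 i$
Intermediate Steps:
$\sqrt{-31434 + 2262} = \sqrt{-29172} = 2 i \sqrt{7293}$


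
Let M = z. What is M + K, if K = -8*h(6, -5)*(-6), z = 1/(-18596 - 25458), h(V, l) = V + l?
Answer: 2114591/44054 ≈ 48.000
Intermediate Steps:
z = -1/44054 (z = 1/(-44054) = -1/44054 ≈ -2.2699e-5)
K = 48 (K = -8*(6 - 5)*(-6) = -8*1*(-6) = -8*(-6) = 48)
M = -1/44054 ≈ -2.2699e-5
M + K = -1/44054 + 48 = 2114591/44054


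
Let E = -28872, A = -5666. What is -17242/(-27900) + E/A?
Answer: 225805493/39520350 ≈ 5.7137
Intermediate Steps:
-17242/(-27900) + E/A = -17242/(-27900) - 28872/(-5666) = -17242*(-1/27900) - 28872*(-1/5666) = 8621/13950 + 14436/2833 = 225805493/39520350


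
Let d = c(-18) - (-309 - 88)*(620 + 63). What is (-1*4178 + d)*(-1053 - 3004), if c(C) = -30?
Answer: -1082987751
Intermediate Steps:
d = 271121 (d = -30 - (-309 - 88)*(620 + 63) = -30 - (-397)*683 = -30 - 1*(-271151) = -30 + 271151 = 271121)
(-1*4178 + d)*(-1053 - 3004) = (-1*4178 + 271121)*(-1053 - 3004) = (-4178 + 271121)*(-4057) = 266943*(-4057) = -1082987751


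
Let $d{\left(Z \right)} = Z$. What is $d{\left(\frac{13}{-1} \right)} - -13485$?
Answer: $13472$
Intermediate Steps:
$d{\left(\frac{13}{-1} \right)} - -13485 = \frac{13}{-1} - -13485 = 13 \left(-1\right) + 13485 = -13 + 13485 = 13472$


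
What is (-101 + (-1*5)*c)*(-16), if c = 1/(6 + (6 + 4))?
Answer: 1621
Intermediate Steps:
c = 1/16 (c = 1/(6 + 10) = 1/16 ≈ 0.062500)
(-101 + (-1*5)*c)*(-16) = (-101 - 1*5*(1/16))*(-16) = (-101 - 5*1/16)*(-16) = (-101 - 5/16)*(-16) = -1621/16*(-16) = 1621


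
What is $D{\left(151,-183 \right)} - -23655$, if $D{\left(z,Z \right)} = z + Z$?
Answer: $23623$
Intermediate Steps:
$D{\left(z,Z \right)} = Z + z$
$D{\left(151,-183 \right)} - -23655 = \left(-183 + 151\right) - -23655 = -32 + 23655 = 23623$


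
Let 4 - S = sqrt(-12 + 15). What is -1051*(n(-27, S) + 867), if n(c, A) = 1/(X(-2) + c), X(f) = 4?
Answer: -20956940/23 ≈ -9.1117e+5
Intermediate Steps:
S = 4 - sqrt(3) (S = 4 - sqrt(-12 + 15) = 4 - sqrt(3) ≈ 2.2679)
n(c, A) = 1/(4 + c)
-1051*(n(-27, S) + 867) = -1051*(1/(4 - 27) + 867) = -1051*(1/(-23) + 867) = -1051*(-1/23 + 867) = -1051*19940/23 = -20956940/23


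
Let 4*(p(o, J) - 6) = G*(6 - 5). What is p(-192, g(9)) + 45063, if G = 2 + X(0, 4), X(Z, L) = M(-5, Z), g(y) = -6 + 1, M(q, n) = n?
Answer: 90139/2 ≈ 45070.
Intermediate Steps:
g(y) = -5
X(Z, L) = Z
G = 2 (G = 2 + 0 = 2)
p(o, J) = 13/2 (p(o, J) = 6 + (2*(6 - 5))/4 = 6 + (2*1)/4 = 6 + (1/4)*2 = 6 + 1/2 = 13/2)
p(-192, g(9)) + 45063 = 13/2 + 45063 = 90139/2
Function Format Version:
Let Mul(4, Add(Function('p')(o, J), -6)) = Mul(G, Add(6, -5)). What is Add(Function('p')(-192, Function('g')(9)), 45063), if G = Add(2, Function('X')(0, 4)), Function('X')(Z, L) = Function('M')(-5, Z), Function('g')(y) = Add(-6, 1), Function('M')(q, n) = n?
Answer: Rational(90139, 2) ≈ 45070.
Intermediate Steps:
Function('g')(y) = -5
Function('X')(Z, L) = Z
G = 2 (G = Add(2, 0) = 2)
Function('p')(o, J) = Rational(13, 2) (Function('p')(o, J) = Add(6, Mul(Rational(1, 4), Mul(2, Add(6, -5)))) = Add(6, Mul(Rational(1, 4), Mul(2, 1))) = Add(6, Mul(Rational(1, 4), 2)) = Add(6, Rational(1, 2)) = Rational(13, 2))
Add(Function('p')(-192, Function('g')(9)), 45063) = Add(Rational(13, 2), 45063) = Rational(90139, 2)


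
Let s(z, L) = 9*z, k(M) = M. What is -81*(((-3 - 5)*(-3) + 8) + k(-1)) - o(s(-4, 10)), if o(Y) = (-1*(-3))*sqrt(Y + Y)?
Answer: -2511 - 18*I*sqrt(2) ≈ -2511.0 - 25.456*I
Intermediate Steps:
o(Y) = 3*sqrt(2)*sqrt(Y) (o(Y) = 3*sqrt(2*Y) = 3*(sqrt(2)*sqrt(Y)) = 3*sqrt(2)*sqrt(Y))
-81*(((-3 - 5)*(-3) + 8) + k(-1)) - o(s(-4, 10)) = -81*(((-3 - 5)*(-3) + 8) - 1) - 3*sqrt(2)*sqrt(9*(-4)) = -81*((-8*(-3) + 8) - 1) - 3*sqrt(2)*sqrt(-36) = -81*((24 + 8) - 1) - 3*sqrt(2)*6*I = -81*(32 - 1) - 18*I*sqrt(2) = -81*31 - 18*I*sqrt(2) = -2511 - 18*I*sqrt(2)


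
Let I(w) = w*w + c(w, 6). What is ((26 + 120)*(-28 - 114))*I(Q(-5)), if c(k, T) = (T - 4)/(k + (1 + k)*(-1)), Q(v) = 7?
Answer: -974404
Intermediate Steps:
c(k, T) = 4 - T (c(k, T) = (-4 + T)/(k + (-1 - k)) = (-4 + T)/(-1) = (-4 + T)*(-1) = 4 - T)
I(w) = -2 + w**2 (I(w) = w*w + (4 - 1*6) = w**2 + (4 - 6) = w**2 - 2 = -2 + w**2)
((26 + 120)*(-28 - 114))*I(Q(-5)) = ((26 + 120)*(-28 - 114))*(-2 + 7**2) = (146*(-142))*(-2 + 49) = -20732*47 = -974404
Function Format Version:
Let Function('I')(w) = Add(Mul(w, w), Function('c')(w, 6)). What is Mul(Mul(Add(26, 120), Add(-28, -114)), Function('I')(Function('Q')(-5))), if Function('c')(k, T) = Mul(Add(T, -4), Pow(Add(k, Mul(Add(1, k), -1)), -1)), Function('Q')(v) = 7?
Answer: -974404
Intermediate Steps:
Function('c')(k, T) = Add(4, Mul(-1, T)) (Function('c')(k, T) = Mul(Add(-4, T), Pow(Add(k, Add(-1, Mul(-1, k))), -1)) = Mul(Add(-4, T), Pow(-1, -1)) = Mul(Add(-4, T), -1) = Add(4, Mul(-1, T)))
Function('I')(w) = Add(-2, Pow(w, 2)) (Function('I')(w) = Add(Mul(w, w), Add(4, Mul(-1, 6))) = Add(Pow(w, 2), Add(4, -6)) = Add(Pow(w, 2), -2) = Add(-2, Pow(w, 2)))
Mul(Mul(Add(26, 120), Add(-28, -114)), Function('I')(Function('Q')(-5))) = Mul(Mul(Add(26, 120), Add(-28, -114)), Add(-2, Pow(7, 2))) = Mul(Mul(146, -142), Add(-2, 49)) = Mul(-20732, 47) = -974404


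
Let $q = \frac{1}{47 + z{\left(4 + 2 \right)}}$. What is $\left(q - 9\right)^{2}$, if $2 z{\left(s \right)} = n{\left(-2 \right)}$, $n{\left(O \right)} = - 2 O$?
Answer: $\frac{193600}{2401} \approx 80.633$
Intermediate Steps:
$z{\left(s \right)} = 2$ ($z{\left(s \right)} = \frac{\left(-2\right) \left(-2\right)}{2} = \frac{1}{2} \cdot 4 = 2$)
$q = \frac{1}{49}$ ($q = \frac{1}{47 + 2} = \frac{1}{49} \approx 0.020408$)
$\left(q - 9\right)^{2} = \left(\frac{1}{49} - 9\right)^{2} = \left(- \frac{440}{49}\right)^{2} = \frac{193600}{2401}$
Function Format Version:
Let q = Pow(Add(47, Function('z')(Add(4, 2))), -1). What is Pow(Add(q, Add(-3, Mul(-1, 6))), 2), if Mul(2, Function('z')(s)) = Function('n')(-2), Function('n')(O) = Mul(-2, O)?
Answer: Rational(193600, 2401) ≈ 80.633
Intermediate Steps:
Function('z')(s) = 2 (Function('z')(s) = Mul(Rational(1, 2), Mul(-2, -2)) = Mul(Rational(1, 2), 4) = 2)
q = Rational(1, 49) (q = Pow(Add(47, 2), -1) = Pow(49, -1) = Rational(1, 49) ≈ 0.020408)
Pow(Add(q, Add(-3, Mul(-1, 6))), 2) = Pow(Add(Rational(1, 49), Add(-3, Mul(-1, 6))), 2) = Pow(Add(Rational(1, 49), Add(-3, -6)), 2) = Pow(Add(Rational(1, 49), -9), 2) = Pow(Rational(-440, 49), 2) = Rational(193600, 2401)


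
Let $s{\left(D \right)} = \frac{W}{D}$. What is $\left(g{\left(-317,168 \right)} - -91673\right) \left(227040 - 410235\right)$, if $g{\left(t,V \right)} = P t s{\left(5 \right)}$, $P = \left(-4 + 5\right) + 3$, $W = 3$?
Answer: $-16654660479$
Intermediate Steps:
$P = 4$ ($P = 1 + 3 = 4$)
$s{\left(D \right)} = \frac{3}{D}$
$g{\left(t,V \right)} = \frac{12 t}{5}$ ($g{\left(t,V \right)} = 4 t \frac{3}{5} = \frac{12 t}{5}$)
$\left(g{\left(-317,168 \right)} - -91673\right) \left(227040 - 410235\right) = \left(\frac{12}{5} \left(-317\right) - -91673\right) \left(227040 - 410235\right) = \left(- \frac{3804}{5} + \left(-97973 + 189646\right)\right) \left(-183195\right) = \left(- \frac{3804}{5} + 91673\right) \left(-183195\right) = \frac{454561}{5} \left(-183195\right) = -16654660479$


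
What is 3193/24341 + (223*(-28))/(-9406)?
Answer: 91009281/114475723 ≈ 0.79501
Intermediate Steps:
3193/24341 + (223*(-28))/(-9406) = 3193*(1/24341) - 6244*(-1/9406) = 3193/24341 + 3122/4703 = 91009281/114475723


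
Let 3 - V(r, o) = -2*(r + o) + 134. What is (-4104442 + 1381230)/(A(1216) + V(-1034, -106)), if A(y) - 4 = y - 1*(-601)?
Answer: 1361606/295 ≈ 4615.6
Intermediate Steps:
A(y) = 605 + y (A(y) = 4 + (y - 1*(-601)) = 4 + (y + 601) = 4 + (601 + y) = 605 + y)
V(r, o) = -131 + 2*o + 2*r (V(r, o) = 3 - (-2*(r + o) + 134) = 3 - (-2*(o + r) + 134) = 3 - ((-2*o - 2*r) + 134) = 3 - (134 - 2*o - 2*r) = 3 + (-134 + 2*o + 2*r) = -131 + 2*o + 2*r)
(-4104442 + 1381230)/(A(1216) + V(-1034, -106)) = (-4104442 + 1381230)/((605 + 1216) + (-131 + 2*(-106) + 2*(-1034))) = -2723212/(1821 + (-131 - 212 - 2068)) = -2723212/(1821 - 2411) = -2723212/(-590) = -2723212*(-1/590) = 1361606/295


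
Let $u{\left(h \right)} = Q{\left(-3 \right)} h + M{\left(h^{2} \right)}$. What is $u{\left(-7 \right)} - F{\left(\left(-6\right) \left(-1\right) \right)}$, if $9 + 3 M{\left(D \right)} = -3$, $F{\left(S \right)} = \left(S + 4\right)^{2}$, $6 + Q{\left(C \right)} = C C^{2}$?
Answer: $127$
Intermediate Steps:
$Q{\left(C \right)} = -6 + C^{3}$ ($Q{\left(C \right)} = -6 + C C^{2} = -6 + C^{3}$)
$F{\left(S \right)} = \left(4 + S\right)^{2}$
$M{\left(D \right)} = -4$ ($M{\left(D \right)} = -3 + \frac{1}{3} \left(-3\right) = -3 - 1 = -4$)
$u{\left(h \right)} = -4 - 33 h$ ($u{\left(h \right)} = \left(-6 + \left(-3\right)^{3}\right) h - 4 = \left(-6 - 27\right) h - 4 = - 33 h - 4 = -4 - 33 h$)
$u{\left(-7 \right)} - F{\left(\left(-6\right) \left(-1\right) \right)} = \left(-4 - -231\right) - \left(4 - -6\right)^{2} = \left(-4 + 231\right) - \left(4 + 6\right)^{2} = 227 - 10^{2} = 227 - 100 = 127$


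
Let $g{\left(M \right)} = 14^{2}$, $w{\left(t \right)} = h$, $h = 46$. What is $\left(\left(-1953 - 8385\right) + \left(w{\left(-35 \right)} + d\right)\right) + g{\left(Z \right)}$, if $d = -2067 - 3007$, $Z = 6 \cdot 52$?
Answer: $-15170$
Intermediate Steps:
$Z = 312$
$d = -5074$ ($d = -2067 - 3007 = -5074$)
$w{\left(t \right)} = 46$
$g{\left(M \right)} = 196$
$\left(\left(-1953 - 8385\right) + \left(w{\left(-35 \right)} + d\right)\right) + g{\left(Z \right)} = \left(\left(-1953 - 8385\right) + \left(46 - 5074\right)\right) + 196 = \left(-10338 - 5028\right) + 196 = -15366 + 196 = -15170$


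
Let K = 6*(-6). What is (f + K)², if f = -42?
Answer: 6084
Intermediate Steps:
K = -36
(f + K)² = (-42 - 36)² = (-78)² = 6084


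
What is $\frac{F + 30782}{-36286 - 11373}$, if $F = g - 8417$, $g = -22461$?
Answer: $\frac{96}{47659} \approx 0.0020143$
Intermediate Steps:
$F = -30878$ ($F = -22461 - 8417 = -30878$)
$\frac{F + 30782}{-36286 - 11373} = \frac{-30878 + 30782}{-36286 - 11373} = - \frac{96}{-47659} = \left(-96\right) \left(- \frac{1}{47659}\right) = \frac{96}{47659}$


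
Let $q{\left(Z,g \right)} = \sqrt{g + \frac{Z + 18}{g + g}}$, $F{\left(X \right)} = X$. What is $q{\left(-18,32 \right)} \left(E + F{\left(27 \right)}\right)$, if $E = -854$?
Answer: $- 3308 \sqrt{2} \approx -4678.2$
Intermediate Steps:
$q{\left(Z,g \right)} = \sqrt{g + \frac{18 + Z}{2 g}}$
$q{\left(-18,32 \right)} \left(E + F{\left(27 \right)}\right) = \frac{\sqrt{2} \sqrt{\frac{18 - 18 + 2 \cdot 32^{2}}{32}}}{2} \left(-854 + 27\right) = \frac{\sqrt{2} \sqrt{\frac{18 - 18 + 2 \cdot 1024}{32}}}{2} \left(-827\right) = \frac{\sqrt{2} \sqrt{\frac{18 - 18 + 2048}{32}}}{2} \left(-827\right) = \frac{\sqrt{2} \sqrt{\frac{1}{32} \cdot 2048}}{2} \left(-827\right) = \frac{\sqrt{2} \sqrt{64}}{2} \left(-827\right) = \frac{1}{2} \sqrt{2} \cdot 8 \left(-827\right) = 4 \sqrt{2} \left(-827\right) = - 3308 \sqrt{2}$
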